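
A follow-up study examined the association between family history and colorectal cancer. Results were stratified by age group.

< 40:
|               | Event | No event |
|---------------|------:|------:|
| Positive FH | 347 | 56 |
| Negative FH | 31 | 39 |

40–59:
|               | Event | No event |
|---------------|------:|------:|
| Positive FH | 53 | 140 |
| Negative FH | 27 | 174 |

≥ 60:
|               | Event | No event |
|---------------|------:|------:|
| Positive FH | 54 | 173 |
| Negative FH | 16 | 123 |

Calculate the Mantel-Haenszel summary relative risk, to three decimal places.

RR_MH = Σ(aᵢ·n₀ᵢ/nᵢ) / Σ(cᵢ·n₁ᵢ/nᵢ), with n₁ᵢ = aᵢ+bᵢ (exposed), n₀ᵢ = cᵢ+dᵢ (unexposed), nᵢ = n₁ᵢ+n₀ᵢ.
Stratum 1 (< 40): n₁ = 403, n₀ = 70, n = 473; a·n₀/n = 347·70/473 = 51.3531; c·n₁/n = 31·403/473 = 26.4123
Stratum 2 (40–59): n₁ = 193, n₀ = 201, n = 394; a·n₀/n = 53·201/394 = 27.0381; c·n₁/n = 27·193/394 = 13.2259
Stratum 3 (≥ 60): n₁ = 227, n₀ = 139, n = 366; a·n₀/n = 54·139/366 = 20.5082; c·n₁/n = 16·227/366 = 9.9235
RR_MH = (51.3531 + 27.0381 + 20.5082) / (26.4123 + 13.2259 + 9.9235) = 98.8993 / 49.5616 = 1.99548

1.995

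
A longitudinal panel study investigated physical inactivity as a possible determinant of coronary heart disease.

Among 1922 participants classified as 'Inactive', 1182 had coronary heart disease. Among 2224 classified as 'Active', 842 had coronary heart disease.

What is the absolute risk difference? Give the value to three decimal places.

From the description: a = 1182, b = 740, c = 842, d = 1382.
Risk in exposed = 1182/1922 = 0.614984; risk in unexposed = 842/2224 = 0.378597.
Risk difference = 0.614984 − 0.378597 = 0.236387

0.236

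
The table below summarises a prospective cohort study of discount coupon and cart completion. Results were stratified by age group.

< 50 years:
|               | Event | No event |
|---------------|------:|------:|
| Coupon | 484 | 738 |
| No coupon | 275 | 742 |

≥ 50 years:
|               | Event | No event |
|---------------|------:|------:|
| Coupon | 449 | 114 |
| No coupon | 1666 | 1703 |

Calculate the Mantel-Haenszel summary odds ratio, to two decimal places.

OR_MH = Σ(aᵢdᵢ/nᵢ) / Σ(bᵢcᵢ/nᵢ), where nᵢ is the stratum total.
Stratum 1 (< 50 years): n = 2239; a·d/n = 484·742/2239 = 160.3966; b·c/n = 738·275/2239 = 90.6431
Stratum 2 (≥ 50 years): n = 3932; a·d/n = 449·1703/3932 = 194.4677; b·c/n = 114·1666/3932 = 48.3021
OR_MH = (160.3966 + 194.4677) / (90.6431 + 48.3021) = 354.8643 / 138.9453 = 2.55399

2.55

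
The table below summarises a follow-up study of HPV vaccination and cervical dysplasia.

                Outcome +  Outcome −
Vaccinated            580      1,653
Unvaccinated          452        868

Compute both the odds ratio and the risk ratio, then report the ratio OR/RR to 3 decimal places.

Cells: a = 580, b = 1653, c = 452, d = 868.
OR = (580·868)/(1653·452) = 503440/747156 = 0.67381
Risk in exposed = 580/2233 = 0.25974; risk in unexposed = 452/1320 = 0.34242; RR = 0.75853
OR/RR = 0.67381 / 0.75853 = 0.88830
The outcome is not rare, so the OR lies further from 1 than the RR.

0.888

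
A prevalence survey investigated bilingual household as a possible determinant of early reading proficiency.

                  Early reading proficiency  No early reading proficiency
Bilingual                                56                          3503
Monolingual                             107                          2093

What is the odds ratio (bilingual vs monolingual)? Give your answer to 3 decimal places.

Cells: a = 56, b = 3503, c = 107, d = 2093.
OR = (a·d)/(b·c) = (56 × 2093) / (3503 × 107) = 117208 / 374821 = 0.31270
Exposure is associated with lower odds of early reading proficiency (OR = 0.31 < 1).

0.313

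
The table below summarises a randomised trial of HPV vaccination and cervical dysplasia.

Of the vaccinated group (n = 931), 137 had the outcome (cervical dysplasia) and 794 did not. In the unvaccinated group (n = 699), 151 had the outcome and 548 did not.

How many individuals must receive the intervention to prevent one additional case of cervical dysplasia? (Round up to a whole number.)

Risk in treated group = 137/931 = 0.14715; risk in control = 151/699 = 0.21602.
Absolute risk reduction = 0.21602 − 0.14715 = 0.06887
NNT = 1 / ARR = 1 / 0.06887 = 14.520 → round up → 15

15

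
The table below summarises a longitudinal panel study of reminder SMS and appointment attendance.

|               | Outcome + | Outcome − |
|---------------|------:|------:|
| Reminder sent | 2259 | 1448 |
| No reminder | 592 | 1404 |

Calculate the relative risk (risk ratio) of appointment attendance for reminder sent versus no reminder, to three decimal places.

Cells: a = 2259, b = 1448, c = 592, d = 1404.
Risk in exposed = 2259/3707 = 0.60939; risk in unexposed = 592/1996 = 0.29659.
RR = 0.60939 / 0.29659 = 2.05462
The risk among the exposed is 2.05 times that among the unexposed.

2.055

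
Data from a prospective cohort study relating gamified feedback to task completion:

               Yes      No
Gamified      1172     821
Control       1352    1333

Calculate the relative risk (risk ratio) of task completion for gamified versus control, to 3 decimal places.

Cells: a = 1172, b = 821, c = 1352, d = 1333.
Risk in exposed = 1172/1993 = 0.58806; risk in unexposed = 1352/2685 = 0.50354.
RR = 0.58806 / 0.50354 = 1.16785
The risk among the exposed is 1.17 times that among the unexposed.

1.168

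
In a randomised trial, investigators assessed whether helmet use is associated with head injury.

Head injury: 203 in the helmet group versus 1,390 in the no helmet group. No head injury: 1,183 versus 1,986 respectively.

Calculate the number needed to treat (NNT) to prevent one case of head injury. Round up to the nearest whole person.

Risk in treated group = 203/1386 = 0.14646; risk in control = 1390/3376 = 0.41173.
Absolute risk reduction = 0.41173 − 0.14646 = 0.26527
NNT = 1 / ARR = 1 / 0.26527 = 3.770 → round up → 4

4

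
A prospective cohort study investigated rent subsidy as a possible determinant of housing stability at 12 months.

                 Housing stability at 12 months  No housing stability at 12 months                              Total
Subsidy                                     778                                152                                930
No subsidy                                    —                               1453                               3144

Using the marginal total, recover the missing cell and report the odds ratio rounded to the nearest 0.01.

4.40

The missing cell is in the unexposed row: 3144 − 1453 = 1691.
So a = 778, b = 152, c = 1691, d = 1453.
OR = (a·d)/(b·c) = (778 × 1453) / (152 × 1691) = 1130434 / 257032 = 4.39803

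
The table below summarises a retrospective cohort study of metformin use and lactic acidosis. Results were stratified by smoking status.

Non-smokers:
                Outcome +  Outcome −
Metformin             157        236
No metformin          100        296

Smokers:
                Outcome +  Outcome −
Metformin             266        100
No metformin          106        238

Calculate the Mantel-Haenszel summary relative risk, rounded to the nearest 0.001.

1.988

RR_MH = Σ(aᵢ·n₀ᵢ/nᵢ) / Σ(cᵢ·n₁ᵢ/nᵢ), with n₁ᵢ = aᵢ+bᵢ (exposed), n₀ᵢ = cᵢ+dᵢ (unexposed), nᵢ = n₁ᵢ+n₀ᵢ.
Stratum 1 (Non-smokers): n₁ = 393, n₀ = 396, n = 789; a·n₀/n = 157·396/789 = 78.7985; c·n₁/n = 100·393/789 = 49.8099
Stratum 2 (Smokers): n₁ = 366, n₀ = 344, n = 710; a·n₀/n = 266·344/710 = 128.8789; c·n₁/n = 106·366/710 = 54.6423
RR_MH = (78.7985 + 128.8789) / (49.8099 + 54.6423) = 207.6774 / 104.4521 = 1.98825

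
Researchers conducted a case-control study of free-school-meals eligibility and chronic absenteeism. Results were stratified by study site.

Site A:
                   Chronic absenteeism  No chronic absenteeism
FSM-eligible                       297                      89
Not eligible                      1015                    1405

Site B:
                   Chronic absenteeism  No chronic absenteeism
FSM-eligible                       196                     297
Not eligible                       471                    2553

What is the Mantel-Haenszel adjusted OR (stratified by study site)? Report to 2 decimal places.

4.04

OR_MH = Σ(aᵢdᵢ/nᵢ) / Σ(bᵢcᵢ/nᵢ), where nᵢ is the stratum total.
Stratum 1 (Site A): n = 2806; a·d/n = 297·1405/2806 = 148.7117; b·c/n = 89·1015/2806 = 32.1935
Stratum 2 (Site B): n = 3517; a·d/n = 196·2553/3517 = 142.2769; b·c/n = 297·471/3517 = 39.7745
OR_MH = (148.7117 + 142.2769) / (32.1935 + 39.7745) = 290.9886 / 71.9680 = 4.04330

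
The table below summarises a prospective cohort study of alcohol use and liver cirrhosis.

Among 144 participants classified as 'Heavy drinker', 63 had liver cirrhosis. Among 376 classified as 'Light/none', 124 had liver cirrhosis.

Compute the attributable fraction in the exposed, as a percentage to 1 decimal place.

From the description: a = 63, b = 81, c = 124, d = 252.
Risk in exposed = 63/144 = 0.43750; risk in unexposed = 124/376 = 0.32979.
RR = 0.43750/0.32979 = 1.32661
AR% = (RR − 1)/RR × 100 = (1.32661 − 1)/1.32661 × 100 = 24.6201%

24.6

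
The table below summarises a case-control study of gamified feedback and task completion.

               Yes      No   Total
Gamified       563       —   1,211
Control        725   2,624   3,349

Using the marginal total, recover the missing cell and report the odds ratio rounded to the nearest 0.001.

3.145

The missing cell is in the exposed row: 1211 − 563 = 648.
So a = 563, b = 648, c = 725, d = 2624.
OR = (a·d)/(b·c) = (563 × 2624) / (648 × 725) = 1477312 / 469800 = 3.14456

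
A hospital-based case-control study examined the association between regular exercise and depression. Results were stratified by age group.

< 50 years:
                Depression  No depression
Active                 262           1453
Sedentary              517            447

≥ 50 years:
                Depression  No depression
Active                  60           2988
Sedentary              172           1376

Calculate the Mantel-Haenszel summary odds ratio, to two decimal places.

0.16

OR_MH = Σ(aᵢdᵢ/nᵢ) / Σ(bᵢcᵢ/nᵢ), where nᵢ is the stratum total.
Stratum 1 (< 50 years): n = 2679; a·d/n = 262·447/2679 = 43.7156; b·c/n = 1453·517/2679 = 280.4035
Stratum 2 (≥ 50 years): n = 4596; a·d/n = 60·1376/4596 = 17.9634; b·c/n = 2988·172/4596 = 111.8225
OR_MH = (43.7156 + 17.9634) / (280.4035 + 111.8225) = 61.6790 / 392.2260 = 0.15725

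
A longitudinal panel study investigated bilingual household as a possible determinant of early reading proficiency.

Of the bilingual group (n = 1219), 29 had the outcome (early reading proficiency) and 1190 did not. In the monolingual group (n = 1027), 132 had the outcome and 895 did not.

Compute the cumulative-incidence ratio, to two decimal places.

0.19

From the description: a = 29, b = 1190, c = 132, d = 895.
Risk in exposed = 29/1219 = 0.02379; risk in unexposed = 132/1027 = 0.12853.
RR = 0.02379 / 0.12853 = 0.18509
The risk is 81% lower among the exposed than among the unexposed.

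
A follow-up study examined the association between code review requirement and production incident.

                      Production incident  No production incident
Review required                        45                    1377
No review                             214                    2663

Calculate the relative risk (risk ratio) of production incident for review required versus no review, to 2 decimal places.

Cells: a = 45, b = 1377, c = 214, d = 2663.
Risk in exposed = 45/1422 = 0.03165; risk in unexposed = 214/2877 = 0.07438.
RR = 0.03165 / 0.07438 = 0.42544
The risk is 57% lower among the exposed than among the unexposed.

0.43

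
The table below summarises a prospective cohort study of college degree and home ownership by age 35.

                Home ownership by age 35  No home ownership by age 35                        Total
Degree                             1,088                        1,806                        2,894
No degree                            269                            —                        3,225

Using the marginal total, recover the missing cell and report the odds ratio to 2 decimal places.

6.62

The missing cell is in the unexposed row: 3225 − 269 = 2956.
So a = 1088, b = 1806, c = 269, d = 2956.
OR = (a·d)/(b·c) = (1088 × 2956) / (1806 × 269) = 3216128 / 485814 = 6.62008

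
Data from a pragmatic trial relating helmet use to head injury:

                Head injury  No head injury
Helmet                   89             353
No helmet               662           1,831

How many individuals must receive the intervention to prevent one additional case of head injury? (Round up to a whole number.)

Risk in treated group = 89/442 = 0.20136; risk in control = 662/2493 = 0.26554.
Absolute risk reduction = 0.26554 − 0.20136 = 0.06419
NNT = 1 / ARR = 1 / 0.06419 = 15.580 → round up → 16

16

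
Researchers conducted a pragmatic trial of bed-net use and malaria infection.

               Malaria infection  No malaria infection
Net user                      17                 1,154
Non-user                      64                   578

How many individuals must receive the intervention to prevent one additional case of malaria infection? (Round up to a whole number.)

Risk in treated group = 17/1171 = 0.01452; risk in control = 64/642 = 0.09969.
Absolute risk reduction = 0.09969 − 0.01452 = 0.08517
NNT = 1 / ARR = 1 / 0.08517 = 11.741 → round up → 12

12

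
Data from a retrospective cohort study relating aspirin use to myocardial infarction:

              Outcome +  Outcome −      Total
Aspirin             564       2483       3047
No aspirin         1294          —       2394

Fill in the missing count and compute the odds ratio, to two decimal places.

0.19

The missing cell is in the unexposed row: 2394 − 1294 = 1100.
So a = 564, b = 2483, c = 1294, d = 1100.
OR = (a·d)/(b·c) = (564 × 1100) / (2483 × 1294) = 620400 / 3213002 = 0.19309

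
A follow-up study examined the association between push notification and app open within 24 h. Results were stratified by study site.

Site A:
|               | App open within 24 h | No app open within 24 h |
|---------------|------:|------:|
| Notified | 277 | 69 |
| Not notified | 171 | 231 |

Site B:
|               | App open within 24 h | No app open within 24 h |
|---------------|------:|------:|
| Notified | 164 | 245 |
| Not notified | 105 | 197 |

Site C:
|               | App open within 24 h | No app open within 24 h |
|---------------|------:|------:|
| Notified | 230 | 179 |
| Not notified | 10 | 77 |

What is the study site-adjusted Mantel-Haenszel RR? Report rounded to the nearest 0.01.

1.75

RR_MH = Σ(aᵢ·n₀ᵢ/nᵢ) / Σ(cᵢ·n₁ᵢ/nᵢ), with n₁ᵢ = aᵢ+bᵢ (exposed), n₀ᵢ = cᵢ+dᵢ (unexposed), nᵢ = n₁ᵢ+n₀ᵢ.
Stratum 1 (Site A): n₁ = 346, n₀ = 402, n = 748; a·n₀/n = 277·402/748 = 148.8690; c·n₁/n = 171·346/748 = 79.0989
Stratum 2 (Site B): n₁ = 409, n₀ = 302, n = 711; a·n₀/n = 164·302/711 = 69.6596; c·n₁/n = 105·409/711 = 60.4008
Stratum 3 (Site C): n₁ = 409, n₀ = 87, n = 496; a·n₀/n = 230·87/496 = 40.3427; c·n₁/n = 10·409/496 = 8.2460
RR_MH = (148.8690 + 69.6596 + 40.3427) / (79.0989 + 60.4008 + 8.2460) = 258.8714 / 147.7457 = 1.75214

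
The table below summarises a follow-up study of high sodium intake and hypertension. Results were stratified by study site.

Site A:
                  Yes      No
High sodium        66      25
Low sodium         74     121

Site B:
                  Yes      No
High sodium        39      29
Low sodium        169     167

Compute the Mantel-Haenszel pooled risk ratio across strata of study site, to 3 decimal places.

RR_MH = Σ(aᵢ·n₀ᵢ/nᵢ) / Σ(cᵢ·n₁ᵢ/nᵢ), with n₁ᵢ = aᵢ+bᵢ (exposed), n₀ᵢ = cᵢ+dᵢ (unexposed), nᵢ = n₁ᵢ+n₀ᵢ.
Stratum 1 (Site A): n₁ = 91, n₀ = 195, n = 286; a·n₀/n = 66·195/286 = 45.0000; c·n₁/n = 74·91/286 = 23.5455
Stratum 2 (Site B): n₁ = 68, n₀ = 336, n = 404; a·n₀/n = 39·336/404 = 32.4356; c·n₁/n = 169·68/404 = 28.4455
RR_MH = (45.0000 + 32.4356) / (23.5455 + 28.4455) = 77.4356 / 51.9910 = 1.48940

1.489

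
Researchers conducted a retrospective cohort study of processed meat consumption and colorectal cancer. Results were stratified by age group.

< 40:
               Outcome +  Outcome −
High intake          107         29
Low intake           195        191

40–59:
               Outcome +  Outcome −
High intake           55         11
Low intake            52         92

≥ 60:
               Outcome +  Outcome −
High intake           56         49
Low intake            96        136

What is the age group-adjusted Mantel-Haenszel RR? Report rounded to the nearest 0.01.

RR_MH = Σ(aᵢ·n₀ᵢ/nᵢ) / Σ(cᵢ·n₁ᵢ/nᵢ), with n₁ᵢ = aᵢ+bᵢ (exposed), n₀ᵢ = cᵢ+dᵢ (unexposed), nᵢ = n₁ᵢ+n₀ᵢ.
Stratum 1 (< 40): n₁ = 136, n₀ = 386, n = 522; a·n₀/n = 107·386/522 = 79.1226; c·n₁/n = 195·136/522 = 50.8046
Stratum 2 (40–59): n₁ = 66, n₀ = 144, n = 210; a·n₀/n = 55·144/210 = 37.7143; c·n₁/n = 52·66/210 = 16.3429
Stratum 3 (≥ 60): n₁ = 105, n₀ = 232, n = 337; a·n₀/n = 56·232/337 = 38.5519; c·n₁/n = 96·105/337 = 29.9110
RR_MH = (79.1226 + 37.7143 + 38.5519) / (50.8046 + 16.3429 + 29.9110) = 155.3888 / 97.0584 = 1.60098

1.60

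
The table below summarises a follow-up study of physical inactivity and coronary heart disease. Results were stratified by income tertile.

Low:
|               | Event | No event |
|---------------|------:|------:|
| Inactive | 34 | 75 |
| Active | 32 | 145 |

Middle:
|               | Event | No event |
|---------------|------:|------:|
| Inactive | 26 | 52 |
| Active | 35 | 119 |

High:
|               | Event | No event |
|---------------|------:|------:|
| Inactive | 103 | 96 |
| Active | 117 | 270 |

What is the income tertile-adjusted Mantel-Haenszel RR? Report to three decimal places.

RR_MH = Σ(aᵢ·n₀ᵢ/nᵢ) / Σ(cᵢ·n₁ᵢ/nᵢ), with n₁ᵢ = aᵢ+bᵢ (exposed), n₀ᵢ = cᵢ+dᵢ (unexposed), nᵢ = n₁ᵢ+n₀ᵢ.
Stratum 1 (Low): n₁ = 109, n₀ = 177, n = 286; a·n₀/n = 34·177/286 = 21.0420; c·n₁/n = 32·109/286 = 12.1958
Stratum 2 (Middle): n₁ = 78, n₀ = 154, n = 232; a·n₀/n = 26·154/232 = 17.2586; c·n₁/n = 35·78/232 = 11.7672
Stratum 3 (High): n₁ = 199, n₀ = 387, n = 586; a·n₀/n = 103·387/586 = 68.0222; c·n₁/n = 117·199/586 = 39.7321
RR_MH = (21.0420 + 17.2586 + 68.0222) / (12.1958 + 11.7672 + 39.7321) = 106.3228 / 63.6951 = 1.66924

1.669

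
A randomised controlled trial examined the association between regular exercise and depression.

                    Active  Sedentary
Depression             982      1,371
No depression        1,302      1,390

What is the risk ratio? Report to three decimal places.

Reading the table with exposure as columns: a = 982 (Active, case), b = 1302 (Active, non-case), c = 1371 (Sedentary, case), d = 1390.
Risk in exposed = 982/2284 = 0.42995; risk in unexposed = 1371/2761 = 0.49656.
RR = 0.42995 / 0.49656 = 0.86585
The risk is 13% lower among the exposed than among the unexposed.

0.866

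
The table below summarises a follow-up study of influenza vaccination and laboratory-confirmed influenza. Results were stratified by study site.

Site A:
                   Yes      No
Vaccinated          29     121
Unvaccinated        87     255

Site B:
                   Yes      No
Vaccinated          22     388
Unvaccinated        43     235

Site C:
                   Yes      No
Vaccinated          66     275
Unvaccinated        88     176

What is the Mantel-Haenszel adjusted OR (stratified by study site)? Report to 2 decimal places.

0.49

OR_MH = Σ(aᵢdᵢ/nᵢ) / Σ(bᵢcᵢ/nᵢ), where nᵢ is the stratum total.
Stratum 1 (Site A): n = 492; a·d/n = 29·255/492 = 15.0305; b·c/n = 121·87/492 = 21.3963
Stratum 2 (Site B): n = 688; a·d/n = 22·235/688 = 7.5145; b·c/n = 388·43/688 = 24.2500
Stratum 3 (Site C): n = 605; a·d/n = 66·176/605 = 19.2000; b·c/n = 275·88/605 = 40.0000
OR_MH = (15.0305 + 7.5145 + 19.2000) / (21.3963 + 24.2500 + 40.0000) = 41.7450 / 85.6463 = 0.48741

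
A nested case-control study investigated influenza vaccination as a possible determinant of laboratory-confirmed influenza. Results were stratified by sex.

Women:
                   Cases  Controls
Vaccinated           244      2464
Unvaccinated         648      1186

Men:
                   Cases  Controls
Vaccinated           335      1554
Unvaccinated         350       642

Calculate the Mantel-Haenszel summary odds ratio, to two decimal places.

0.26

OR_MH = Σ(aᵢdᵢ/nᵢ) / Σ(bᵢcᵢ/nᵢ), where nᵢ is the stratum total.
Stratum 1 (Women): n = 4542; a·d/n = 244·1186/4542 = 63.7129; b·c/n = 2464·648/4542 = 351.5350
Stratum 2 (Men): n = 2881; a·d/n = 335·642/2881 = 74.6512; b·c/n = 1554·350/2881 = 188.7886
OR_MH = (63.7129 + 74.6512) / (351.5350 + 188.7886) = 138.3641 / 540.3236 = 0.25608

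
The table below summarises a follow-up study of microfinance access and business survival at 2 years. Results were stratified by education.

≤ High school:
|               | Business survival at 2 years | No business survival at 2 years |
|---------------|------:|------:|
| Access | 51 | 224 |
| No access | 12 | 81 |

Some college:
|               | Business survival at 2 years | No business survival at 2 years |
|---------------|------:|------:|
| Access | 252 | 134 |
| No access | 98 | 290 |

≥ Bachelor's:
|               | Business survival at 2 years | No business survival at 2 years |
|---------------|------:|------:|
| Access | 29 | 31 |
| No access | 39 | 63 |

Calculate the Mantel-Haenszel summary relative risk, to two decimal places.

RR_MH = Σ(aᵢ·n₀ᵢ/nᵢ) / Σ(cᵢ·n₁ᵢ/nᵢ), with n₁ᵢ = aᵢ+bᵢ (exposed), n₀ᵢ = cᵢ+dᵢ (unexposed), nᵢ = n₁ᵢ+n₀ᵢ.
Stratum 1 (≤ High school): n₁ = 275, n₀ = 93, n = 368; a·n₀/n = 51·93/368 = 12.8886; c·n₁/n = 12·275/368 = 8.9674
Stratum 2 (Some college): n₁ = 386, n₀ = 388, n = 774; a·n₀/n = 252·388/774 = 126.3256; c·n₁/n = 98·386/774 = 48.8734
Stratum 3 (≥ Bachelor's): n₁ = 60, n₀ = 102, n = 162; a·n₀/n = 29·102/162 = 18.2593; c·n₁/n = 39·60/162 = 14.4444
RR_MH = (12.8886 + 126.3256 + 18.2593) / (8.9674 + 48.8734 + 14.4444) = 157.4734 / 72.2852 = 2.17850

2.18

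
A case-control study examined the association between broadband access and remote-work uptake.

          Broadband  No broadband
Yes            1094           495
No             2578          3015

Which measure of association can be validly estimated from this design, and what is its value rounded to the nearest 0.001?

Reading the table with exposure as columns: a = 1094 (Broadband, case), b = 2578 (Broadband, non-case), c = 495 (No broadband, case), d = 3015.
This is a case-control study: participants were sampled on outcome status, so risks in the source population cannot be estimated directly — relative risk is not valid here. The odds ratio is the appropriate measure.
OR = (a·d)/(b·c) = (1094 × 3015) / (2578 × 495) = 3298410 / 1276110 = 2.58474

2.585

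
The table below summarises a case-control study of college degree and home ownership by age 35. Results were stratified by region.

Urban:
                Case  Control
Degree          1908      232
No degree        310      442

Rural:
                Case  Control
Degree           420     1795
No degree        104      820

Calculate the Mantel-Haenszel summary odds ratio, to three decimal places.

OR_MH = Σ(aᵢdᵢ/nᵢ) / Σ(bᵢcᵢ/nᵢ), where nᵢ is the stratum total.
Stratum 1 (Urban): n = 2892; a·d/n = 1908·442/2892 = 291.6100; b·c/n = 232·310/2892 = 24.8686
Stratum 2 (Rural): n = 3139; a·d/n = 420·820/3139 = 109.7165; b·c/n = 1795·104/3139 = 59.4712
OR_MH = (291.6100 + 109.7165) / (24.8686 + 59.4712) = 401.3264 / 84.3398 = 4.75845

4.758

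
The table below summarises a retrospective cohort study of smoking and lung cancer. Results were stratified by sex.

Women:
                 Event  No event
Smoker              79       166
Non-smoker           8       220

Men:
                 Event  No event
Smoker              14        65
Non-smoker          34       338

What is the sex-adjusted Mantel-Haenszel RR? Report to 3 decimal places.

RR_MH = Σ(aᵢ·n₀ᵢ/nᵢ) / Σ(cᵢ·n₁ᵢ/nᵢ), with n₁ᵢ = aᵢ+bᵢ (exposed), n₀ᵢ = cᵢ+dᵢ (unexposed), nᵢ = n₁ᵢ+n₀ᵢ.
Stratum 1 (Women): n₁ = 245, n₀ = 228, n = 473; a·n₀/n = 79·228/473 = 38.0803; c·n₁/n = 8·245/473 = 4.1438
Stratum 2 (Men): n₁ = 79, n₀ = 372, n = 451; a·n₀/n = 14·372/451 = 11.5477; c·n₁/n = 34·79/451 = 5.9557
RR_MH = (38.0803 + 11.5477) / (4.1438 + 5.9557) = 49.6280 / 10.0994 = 4.91395

4.914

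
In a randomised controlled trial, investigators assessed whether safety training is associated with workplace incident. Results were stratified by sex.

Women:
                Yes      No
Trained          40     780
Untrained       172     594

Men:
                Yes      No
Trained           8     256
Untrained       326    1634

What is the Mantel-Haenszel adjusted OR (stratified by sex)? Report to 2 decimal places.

OR_MH = Σ(aᵢdᵢ/nᵢ) / Σ(bᵢcᵢ/nᵢ), where nᵢ is the stratum total.
Stratum 1 (Women): n = 1586; a·d/n = 40·594/1586 = 14.9811; b·c/n = 780·172/1586 = 84.5902
Stratum 2 (Men): n = 2224; a·d/n = 8·1634/2224 = 5.8777; b·c/n = 256·326/2224 = 37.5252
OR_MH = (14.9811 + 5.8777) / (84.5902 + 37.5252) = 20.8588 / 122.1153 = 0.17081

0.17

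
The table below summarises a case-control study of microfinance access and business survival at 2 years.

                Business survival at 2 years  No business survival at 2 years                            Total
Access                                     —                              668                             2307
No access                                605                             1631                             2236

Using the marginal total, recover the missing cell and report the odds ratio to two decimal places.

6.61

The missing cell is in the exposed row: 2307 − 668 = 1639.
So a = 1639, b = 668, c = 605, d = 1631.
OR = (a·d)/(b·c) = (1639 × 1631) / (668 × 605) = 2673209 / 404140 = 6.61456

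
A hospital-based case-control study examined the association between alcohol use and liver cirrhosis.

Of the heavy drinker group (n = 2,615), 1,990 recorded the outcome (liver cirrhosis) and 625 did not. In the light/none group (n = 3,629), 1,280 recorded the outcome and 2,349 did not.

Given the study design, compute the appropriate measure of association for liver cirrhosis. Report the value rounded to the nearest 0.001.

From the description: a = 1990, b = 625, c = 1280, d = 2349.
This is a hospital-based case-control study: participants were sampled on outcome status, so risks in the source population cannot be estimated directly — relative risk is not valid here. The odds ratio is the appropriate measure.
OR = (a·d)/(b·c) = (1990 × 2349) / (625 × 1280) = 4674510 / 800000 = 5.84314

5.843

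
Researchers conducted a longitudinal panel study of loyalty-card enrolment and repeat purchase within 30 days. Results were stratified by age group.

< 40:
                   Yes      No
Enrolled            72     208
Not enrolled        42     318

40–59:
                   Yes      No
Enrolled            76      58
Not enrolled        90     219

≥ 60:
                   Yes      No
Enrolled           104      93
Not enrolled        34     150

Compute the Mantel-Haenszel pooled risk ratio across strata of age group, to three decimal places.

RR_MH = Σ(aᵢ·n₀ᵢ/nᵢ) / Σ(cᵢ·n₁ᵢ/nᵢ), with n₁ᵢ = aᵢ+bᵢ (exposed), n₀ᵢ = cᵢ+dᵢ (unexposed), nᵢ = n₁ᵢ+n₀ᵢ.
Stratum 1 (< 40): n₁ = 280, n₀ = 360, n = 640; a·n₀/n = 72·360/640 = 40.5000; c·n₁/n = 42·280/640 = 18.3750
Stratum 2 (40–59): n₁ = 134, n₀ = 309, n = 443; a·n₀/n = 76·309/443 = 53.0113; c·n₁/n = 90·134/443 = 27.2235
Stratum 3 (≥ 60): n₁ = 197, n₀ = 184, n = 381; a·n₀/n = 104·184/381 = 50.2257; c·n₁/n = 34·197/381 = 17.5801
RR_MH = (40.5000 + 53.0113 + 50.2257) / (18.3750 + 27.2235 + 17.5801) = 143.7370 / 63.1785 = 2.27509

2.275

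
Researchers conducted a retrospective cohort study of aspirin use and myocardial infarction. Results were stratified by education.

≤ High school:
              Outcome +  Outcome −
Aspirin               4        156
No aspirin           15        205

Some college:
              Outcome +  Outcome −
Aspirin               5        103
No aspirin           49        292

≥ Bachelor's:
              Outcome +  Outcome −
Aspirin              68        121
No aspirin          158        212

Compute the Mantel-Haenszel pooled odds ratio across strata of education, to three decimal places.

0.605

OR_MH = Σ(aᵢdᵢ/nᵢ) / Σ(bᵢcᵢ/nᵢ), where nᵢ is the stratum total.
Stratum 1 (≤ High school): n = 380; a·d/n = 4·205/380 = 2.1579; b·c/n = 156·15/380 = 6.1579
Stratum 2 (Some college): n = 449; a·d/n = 5·292/449 = 3.2517; b·c/n = 103·49/449 = 11.2405
Stratum 3 (≥ Bachelor's): n = 559; a·d/n = 68·212/559 = 25.7889; b·c/n = 121·158/559 = 34.2004
OR_MH = (2.1579 + 3.2517 + 25.7889) / (6.1579 + 11.2405 + 34.2004) = 31.1985 / 51.5988 = 0.60464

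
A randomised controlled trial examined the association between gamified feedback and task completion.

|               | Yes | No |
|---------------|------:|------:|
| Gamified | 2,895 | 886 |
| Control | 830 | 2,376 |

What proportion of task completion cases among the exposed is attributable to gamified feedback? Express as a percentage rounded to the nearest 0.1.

66.2

Cells: a = 2895, b = 886, c = 830, d = 2376.
Risk in exposed = 2895/3781 = 0.76567; risk in unexposed = 830/3206 = 0.25889.
RR = 0.76567/0.25889 = 2.95752
AR% = (RR − 1)/RR × 100 = (2.95752 − 1)/2.95752 × 100 = 66.1879%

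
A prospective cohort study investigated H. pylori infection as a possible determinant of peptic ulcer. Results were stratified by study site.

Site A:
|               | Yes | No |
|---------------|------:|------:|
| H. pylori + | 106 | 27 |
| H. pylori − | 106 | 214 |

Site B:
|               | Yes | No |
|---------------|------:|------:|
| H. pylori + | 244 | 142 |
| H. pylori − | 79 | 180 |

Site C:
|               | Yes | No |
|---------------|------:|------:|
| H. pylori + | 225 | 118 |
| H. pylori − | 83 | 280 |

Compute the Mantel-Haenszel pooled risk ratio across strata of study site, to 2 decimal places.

RR_MH = Σ(aᵢ·n₀ᵢ/nᵢ) / Σ(cᵢ·n₁ᵢ/nᵢ), with n₁ᵢ = aᵢ+bᵢ (exposed), n₀ᵢ = cᵢ+dᵢ (unexposed), nᵢ = n₁ᵢ+n₀ᵢ.
Stratum 1 (Site A): n₁ = 133, n₀ = 320, n = 453; a·n₀/n = 106·320/453 = 74.8786; c·n₁/n = 106·133/453 = 31.1214
Stratum 2 (Site B): n₁ = 386, n₀ = 259, n = 645; a·n₀/n = 244·259/645 = 97.9783; c·n₁/n = 79·386/645 = 47.2775
Stratum 3 (Site C): n₁ = 343, n₀ = 363, n = 706; a·n₀/n = 225·363/706 = 115.6870; c·n₁/n = 83·343/706 = 40.3244
RR_MH = (74.8786 + 97.9783 + 115.6870) / (31.1214 + 47.2775 + 40.3244) = 288.5439 / 118.7233 = 2.43039

2.43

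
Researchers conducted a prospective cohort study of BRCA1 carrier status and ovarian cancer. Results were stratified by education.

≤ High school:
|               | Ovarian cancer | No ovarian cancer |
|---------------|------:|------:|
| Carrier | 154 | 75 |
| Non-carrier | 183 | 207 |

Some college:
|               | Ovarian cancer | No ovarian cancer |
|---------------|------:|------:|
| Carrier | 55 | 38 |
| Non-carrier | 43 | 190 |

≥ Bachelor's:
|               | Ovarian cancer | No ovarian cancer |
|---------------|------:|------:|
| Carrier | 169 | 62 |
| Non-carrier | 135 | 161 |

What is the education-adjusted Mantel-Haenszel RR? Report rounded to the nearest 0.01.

RR_MH = Σ(aᵢ·n₀ᵢ/nᵢ) / Σ(cᵢ·n₁ᵢ/nᵢ), with n₁ᵢ = aᵢ+bᵢ (exposed), n₀ᵢ = cᵢ+dᵢ (unexposed), nᵢ = n₁ᵢ+n₀ᵢ.
Stratum 1 (≤ High school): n₁ = 229, n₀ = 390, n = 619; a·n₀/n = 154·390/619 = 97.0275; c·n₁/n = 183·229/619 = 67.7011
Stratum 2 (Some college): n₁ = 93, n₀ = 233, n = 326; a·n₀/n = 55·233/326 = 39.3098; c·n₁/n = 43·93/326 = 12.2669
Stratum 3 (≥ Bachelor's): n₁ = 231, n₀ = 296, n = 527; a·n₀/n = 169·296/527 = 94.9222; c·n₁/n = 135·231/527 = 59.1746
RR_MH = (97.0275 + 39.3098 + 94.9222) / (67.7011 + 12.2669 + 59.1746) = 231.2595 / 139.1426 = 1.66203

1.66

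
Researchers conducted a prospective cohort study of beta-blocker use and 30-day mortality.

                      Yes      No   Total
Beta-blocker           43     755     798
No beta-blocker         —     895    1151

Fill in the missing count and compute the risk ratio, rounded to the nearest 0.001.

0.242

The missing cell is in the unexposed row: 1151 − 895 = 256.
So a = 43, b = 755, c = 256, d = 895.
RR = [a/(a+b)] / [c/(c+d)] = (43/798) / (256/1151) = 0.05388/0.22242 = 0.24227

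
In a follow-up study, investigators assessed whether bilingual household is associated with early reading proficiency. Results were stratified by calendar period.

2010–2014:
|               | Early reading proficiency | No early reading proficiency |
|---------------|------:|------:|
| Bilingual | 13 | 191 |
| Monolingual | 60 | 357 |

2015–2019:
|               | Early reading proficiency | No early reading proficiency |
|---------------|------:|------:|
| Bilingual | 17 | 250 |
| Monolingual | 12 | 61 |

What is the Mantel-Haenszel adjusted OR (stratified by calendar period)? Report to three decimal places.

0.386

OR_MH = Σ(aᵢdᵢ/nᵢ) / Σ(bᵢcᵢ/nᵢ), where nᵢ is the stratum total.
Stratum 1 (2010–2014): n = 621; a·d/n = 13·357/621 = 7.4734; b·c/n = 191·60/621 = 18.4541
Stratum 2 (2015–2019): n = 340; a·d/n = 17·61/340 = 3.0500; b·c/n = 250·12/340 = 8.8235
OR_MH = (7.4734 + 3.0500) / (18.4541 + 8.8235) = 10.5234 / 27.2776 = 0.38579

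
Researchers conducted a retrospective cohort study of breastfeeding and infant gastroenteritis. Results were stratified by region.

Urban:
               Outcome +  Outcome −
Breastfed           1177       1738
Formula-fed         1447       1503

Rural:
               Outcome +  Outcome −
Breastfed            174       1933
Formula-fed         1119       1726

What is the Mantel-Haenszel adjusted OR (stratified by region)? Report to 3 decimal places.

0.419

OR_MH = Σ(aᵢdᵢ/nᵢ) / Σ(bᵢcᵢ/nᵢ), where nᵢ is the stratum total.
Stratum 1 (Urban): n = 5865; a·d/n = 1177·1503/5865 = 301.6251; b·c/n = 1738·1447/5865 = 428.7956
Stratum 2 (Rural): n = 4952; a·d/n = 174·1726/4952 = 60.6470; b·c/n = 1933·1119/4952 = 436.7987
OR_MH = (301.6251 + 60.6470) / (428.7956 + 436.7987) = 362.2721 / 865.5942 = 0.41852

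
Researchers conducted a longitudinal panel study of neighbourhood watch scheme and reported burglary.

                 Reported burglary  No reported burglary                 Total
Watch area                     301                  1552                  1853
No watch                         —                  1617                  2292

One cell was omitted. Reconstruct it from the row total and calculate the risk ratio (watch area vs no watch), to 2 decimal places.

0.55

The missing cell is in the unexposed row: 2292 − 1617 = 675.
So a = 301, b = 1552, c = 675, d = 1617.
RR = [a/(a+b)] / [c/(c+d)] = (301/1853) / (675/2292) = 0.16244/0.29450 = 0.55157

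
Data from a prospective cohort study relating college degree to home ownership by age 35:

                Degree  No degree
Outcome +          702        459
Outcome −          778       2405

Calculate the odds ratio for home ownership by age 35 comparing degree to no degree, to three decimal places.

Reading the table with exposure as columns: a = 702 (Degree, case), b = 778 (Degree, non-case), c = 459 (No degree, case), d = 2405.
OR = (a·d)/(b·c) = (702 × 2405) / (778 × 459) = 1688310 / 357102 = 4.72781
The odds of home ownership by age 35 are about 4.73 times as high in the degree group.

4.728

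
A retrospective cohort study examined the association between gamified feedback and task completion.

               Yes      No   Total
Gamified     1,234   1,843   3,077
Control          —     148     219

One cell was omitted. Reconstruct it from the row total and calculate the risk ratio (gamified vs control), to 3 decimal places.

The missing cell is in the unexposed row: 219 − 148 = 71.
So a = 1234, b = 1843, c = 71, d = 148.
RR = [a/(a+b)] / [c/(c+d)] = (1234/3077) / (71/219) = 0.40104/0.32420 = 1.23701

1.237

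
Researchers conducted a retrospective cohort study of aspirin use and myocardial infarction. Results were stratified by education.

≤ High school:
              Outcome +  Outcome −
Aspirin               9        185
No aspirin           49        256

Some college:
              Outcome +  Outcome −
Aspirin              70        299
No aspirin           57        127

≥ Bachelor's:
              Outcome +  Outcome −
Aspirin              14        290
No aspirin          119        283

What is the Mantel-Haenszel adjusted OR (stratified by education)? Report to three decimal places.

OR_MH = Σ(aᵢdᵢ/nᵢ) / Σ(bᵢcᵢ/nᵢ), where nᵢ is the stratum total.
Stratum 1 (≤ High school): n = 499; a·d/n = 9·256/499 = 4.6172; b·c/n = 185·49/499 = 18.1663
Stratum 2 (Some college): n = 553; a·d/n = 70·127/553 = 16.0759; b·c/n = 299·57/553 = 30.8192
Stratum 3 (≥ Bachelor's): n = 706; a·d/n = 14·283/706 = 5.6119; b·c/n = 290·119/706 = 48.8810
OR_MH = (4.6172 + 16.0759 + 5.6119) / (18.1663 + 30.8192 + 48.8810) = 26.3051 / 97.8665 = 0.26879

0.269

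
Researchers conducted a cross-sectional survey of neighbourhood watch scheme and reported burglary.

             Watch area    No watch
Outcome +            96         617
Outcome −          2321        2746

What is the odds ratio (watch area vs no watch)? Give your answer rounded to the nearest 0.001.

0.184

Reading the table with exposure as columns: a = 96 (Watch area, case), b = 2321 (Watch area, non-case), c = 617 (No watch, case), d = 2746.
OR = (a·d)/(b·c) = (96 × 2746) / (2321 × 617) = 263616 / 1432057 = 0.18408
Exposure is associated with lower odds of reported burglary (OR = 0.18 < 1).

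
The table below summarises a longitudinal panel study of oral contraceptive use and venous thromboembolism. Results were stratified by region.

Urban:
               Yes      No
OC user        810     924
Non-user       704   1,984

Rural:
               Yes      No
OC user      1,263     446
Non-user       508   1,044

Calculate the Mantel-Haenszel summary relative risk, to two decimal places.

2.02

RR_MH = Σ(aᵢ·n₀ᵢ/nᵢ) / Σ(cᵢ·n₁ᵢ/nᵢ), with n₁ᵢ = aᵢ+bᵢ (exposed), n₀ᵢ = cᵢ+dᵢ (unexposed), nᵢ = n₁ᵢ+n₀ᵢ.
Stratum 1 (Urban): n₁ = 1734, n₀ = 2688, n = 4422; a·n₀/n = 810·2688/4422 = 492.3745; c·n₁/n = 704·1734/4422 = 276.0597
Stratum 2 (Rural): n₁ = 1709, n₀ = 1552, n = 3261; a·n₀/n = 1263·1552/3261 = 601.0966; c·n₁/n = 508·1709/3261 = 266.2288
RR_MH = (492.3745 + 601.0966) / (276.0597 + 266.2288) = 1093.4711 / 542.2885 = 2.01640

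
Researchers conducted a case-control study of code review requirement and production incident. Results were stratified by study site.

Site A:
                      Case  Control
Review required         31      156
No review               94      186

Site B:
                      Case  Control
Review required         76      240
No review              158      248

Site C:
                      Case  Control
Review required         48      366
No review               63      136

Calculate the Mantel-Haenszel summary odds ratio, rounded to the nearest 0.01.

OR_MH = Σ(aᵢdᵢ/nᵢ) / Σ(bᵢcᵢ/nᵢ), where nᵢ is the stratum total.
Stratum 1 (Site A): n = 467; a·d/n = 31·186/467 = 12.3469; b·c/n = 156·94/467 = 31.4004
Stratum 2 (Site B): n = 722; a·d/n = 76·248/722 = 26.1053; b·c/n = 240·158/722 = 52.5208
Stratum 3 (Site C): n = 613; a·d/n = 48·136/613 = 10.6493; b·c/n = 366·63/613 = 37.6150
OR_MH = (12.3469 + 26.1053 + 10.6493) / (31.4004 + 52.5208 + 37.6150) = 49.1014 / 121.5362 = 0.40401

0.40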